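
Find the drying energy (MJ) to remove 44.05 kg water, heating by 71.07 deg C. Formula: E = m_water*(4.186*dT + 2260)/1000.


E = m_water * (4.186 * dT + 2260) / 1000
= 44.05 * (4.186 * 71.07 + 2260) / 1000
= 112.6578 MJ

112.6578 MJ


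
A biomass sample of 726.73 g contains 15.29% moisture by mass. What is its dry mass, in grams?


Wd = Ww * (1 - MC/100)
= 726.73 * (1 - 15.29/100)
= 615.6130 g

615.6130 g


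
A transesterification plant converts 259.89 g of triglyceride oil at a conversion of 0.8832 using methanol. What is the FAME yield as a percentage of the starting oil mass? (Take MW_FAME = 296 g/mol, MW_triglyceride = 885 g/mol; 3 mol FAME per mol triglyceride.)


m_FAME = oil * conv * (3 * 296 / 885) = oil * conv * (888/885)
= 259.89 * 0.8832 * 888 / 885
= 230.3129 g
Y = m_FAME / oil * 100 = conv * (888/885) * 100
= 0.8832 * 888 / 885 * 100
= 88.62%

88.62%


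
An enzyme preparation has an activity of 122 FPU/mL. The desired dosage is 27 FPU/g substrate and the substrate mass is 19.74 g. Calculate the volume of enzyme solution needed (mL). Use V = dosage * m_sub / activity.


V = dosage * m_sub / activity
V = 27 * 19.74 / 122
V = 4.3687 mL

4.3687 mL


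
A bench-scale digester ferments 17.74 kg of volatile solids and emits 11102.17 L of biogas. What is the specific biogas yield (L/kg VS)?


Y = V / VS
= 11102.17 / 17.74
= 625.8269 L/kg VS

625.8269 L/kg VS


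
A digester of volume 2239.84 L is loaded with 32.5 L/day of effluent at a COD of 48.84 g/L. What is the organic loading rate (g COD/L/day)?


OLR = Q * S / V
= 32.5 * 48.84 / 2239.84
= 0.7087 g/L/day

0.7087 g/L/day


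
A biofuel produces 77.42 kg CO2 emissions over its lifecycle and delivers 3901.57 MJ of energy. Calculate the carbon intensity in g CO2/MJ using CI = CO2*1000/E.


CI = CO2 * 1000 / E
= 77.42 * 1000 / 3901.57
= 19.8433 g CO2/MJ

19.8433 g CO2/MJ


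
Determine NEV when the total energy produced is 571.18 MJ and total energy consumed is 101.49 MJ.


NEV = E_out - E_in
= 571.18 - 101.49
= 469.6900 MJ

469.6900 MJ


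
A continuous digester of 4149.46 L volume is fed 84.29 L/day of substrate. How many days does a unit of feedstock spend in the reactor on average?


HRT = V / Q
= 4149.46 / 84.29
= 49.2284 days

49.2284 days


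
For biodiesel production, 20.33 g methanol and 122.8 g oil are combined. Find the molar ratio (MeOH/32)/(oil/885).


Molar ratio = n_MeOH / n_oil = (MeOH/32) / (oil/885) = (MeOH * 885) / (32 * oil)
= (20.33 * 885) / (32 * 122.8)
= 4.5786

4.5786


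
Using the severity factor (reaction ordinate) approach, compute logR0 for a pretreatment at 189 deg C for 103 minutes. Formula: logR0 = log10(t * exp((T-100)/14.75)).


logR0 = log10(t * exp((T - 100) / 14.75))
= log10(103 * exp((189 - 100) / 14.75))
= 4.6333

4.6333


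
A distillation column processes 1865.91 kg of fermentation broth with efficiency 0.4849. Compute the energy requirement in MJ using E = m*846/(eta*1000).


E = m * 846 / (eta * 1000)
= 1865.91 * 846 / (0.4849 * 1000)
= 3255.4338 MJ

3255.4338 MJ


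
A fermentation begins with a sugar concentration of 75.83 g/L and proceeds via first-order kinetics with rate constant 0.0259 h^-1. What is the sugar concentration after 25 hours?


S = S0 * exp(-k * t)
S = 75.83 * exp(-0.0259 * 25)
S = 39.6858 g/L

39.6858 g/L


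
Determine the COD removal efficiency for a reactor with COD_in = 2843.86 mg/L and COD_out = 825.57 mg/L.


eta = (COD_in - COD_out) / COD_in * 100
= (2843.86 - 825.57) / 2843.86 * 100
= 70.9701%

70.9701%


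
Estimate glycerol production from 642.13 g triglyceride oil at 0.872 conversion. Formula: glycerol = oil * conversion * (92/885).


glycerol = oil * conv * (92/885)
= 642.13 * 0.872 * 92 / 885
= 58.2082 g

58.2082 g


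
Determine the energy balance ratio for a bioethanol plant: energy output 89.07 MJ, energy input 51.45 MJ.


EROI = E_out / E_in
= 89.07 / 51.45
= 1.7312

1.7312


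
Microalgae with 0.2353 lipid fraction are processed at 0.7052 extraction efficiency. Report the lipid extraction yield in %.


Y = lipid_content * extraction_eff * 100
= 0.2353 * 0.7052 * 100
= 16.5934%

16.5934%


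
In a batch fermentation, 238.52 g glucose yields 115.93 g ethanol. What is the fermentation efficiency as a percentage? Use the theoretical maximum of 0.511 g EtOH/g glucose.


Fermentation efficiency = (actual / (0.511 * glucose)) * 100
= (115.93 / (0.511 * 238.52)) * 100
= 95.1152%

95.1152%


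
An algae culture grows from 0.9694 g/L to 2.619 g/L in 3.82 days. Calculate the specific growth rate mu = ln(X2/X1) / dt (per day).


mu = ln(X2/X1) / dt
= ln(2.619/0.9694) / 3.82
= 0.2602 per day

0.2602 per day


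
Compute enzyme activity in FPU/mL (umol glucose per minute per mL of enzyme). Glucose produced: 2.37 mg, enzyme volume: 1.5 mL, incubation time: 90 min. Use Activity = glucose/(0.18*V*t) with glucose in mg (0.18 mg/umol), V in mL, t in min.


Activity = glucose_mg / (0.18 mg/umol * V_mL * t_min)
= 2.37 / (0.18 * 1.5 * 90)
= 0.0975 FPU/mL

0.0975 FPU/mL


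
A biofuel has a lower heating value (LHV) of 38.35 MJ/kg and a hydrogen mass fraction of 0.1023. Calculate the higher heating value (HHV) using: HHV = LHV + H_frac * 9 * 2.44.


HHV = LHV + H_frac * 9 * 2.44
= 38.35 + 0.1023 * 9 * 2.44
= 40.5965 MJ/kg

40.5965 MJ/kg


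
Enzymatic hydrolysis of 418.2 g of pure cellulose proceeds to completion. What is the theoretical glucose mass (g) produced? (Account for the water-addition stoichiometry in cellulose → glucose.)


glucose = cellulose * 180/162
= 418.2 * 180/162
= 464.6667 g

464.6667 g


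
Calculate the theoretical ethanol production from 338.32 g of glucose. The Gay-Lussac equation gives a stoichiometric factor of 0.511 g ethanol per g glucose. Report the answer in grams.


Theoretical ethanol yield: m_EtOH = 0.511 * m_glucose
m_EtOH = 0.511 * 338.32 = 172.8815 g

172.8815 g


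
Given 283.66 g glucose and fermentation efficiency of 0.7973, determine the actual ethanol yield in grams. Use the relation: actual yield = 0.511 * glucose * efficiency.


Actual ethanol: m = 0.511 * 283.66 * 0.7973
m = 115.5688 g

115.5688 g


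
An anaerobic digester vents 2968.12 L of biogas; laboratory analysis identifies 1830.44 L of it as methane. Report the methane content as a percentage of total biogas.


CH4% = V_CH4 / V_total * 100
= 1830.44 / 2968.12 * 100
= 61.6700%

61.6700%


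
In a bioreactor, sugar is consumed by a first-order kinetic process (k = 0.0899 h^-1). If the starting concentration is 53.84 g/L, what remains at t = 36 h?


S = S0 * exp(-k * t)
S = 53.84 * exp(-0.0899 * 36)
S = 2.1162 g/L

2.1162 g/L


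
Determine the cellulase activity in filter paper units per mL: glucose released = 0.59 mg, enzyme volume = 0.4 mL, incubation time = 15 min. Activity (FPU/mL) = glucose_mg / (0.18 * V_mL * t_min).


Activity = glucose_mg / (0.18 mg/umol * V_mL * t_min)
= 0.59 / (0.18 * 0.4 * 15)
= 0.5463 FPU/mL

0.5463 FPU/mL


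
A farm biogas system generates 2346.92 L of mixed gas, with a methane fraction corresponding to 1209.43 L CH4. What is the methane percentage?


CH4% = V_CH4 / V_total * 100
= 1209.43 / 2346.92 * 100
= 51.5326%

51.5326%


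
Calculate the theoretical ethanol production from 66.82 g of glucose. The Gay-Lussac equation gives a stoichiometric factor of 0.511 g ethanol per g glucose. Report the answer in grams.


Theoretical ethanol yield: m_EtOH = 0.511 * m_glucose
m_EtOH = 0.511 * 66.82 = 34.1450 g

34.1450 g


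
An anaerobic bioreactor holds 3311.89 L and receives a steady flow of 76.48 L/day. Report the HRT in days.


HRT = V / Q
= 3311.89 / 76.48
= 43.3040 days

43.3040 days


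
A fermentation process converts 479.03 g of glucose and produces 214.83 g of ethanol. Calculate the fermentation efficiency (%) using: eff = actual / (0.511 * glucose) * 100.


Fermentation efficiency = (actual / (0.511 * glucose)) * 100
= (214.83 / (0.511 * 479.03)) * 100
= 87.7630%

87.7630%


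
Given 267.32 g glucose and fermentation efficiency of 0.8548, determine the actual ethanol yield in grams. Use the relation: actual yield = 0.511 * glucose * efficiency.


Actual ethanol: m = 0.511 * 267.32 * 0.8548
m = 116.7661 g

116.7661 g


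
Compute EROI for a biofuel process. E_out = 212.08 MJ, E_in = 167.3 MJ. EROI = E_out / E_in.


EROI = E_out / E_in
= 212.08 / 167.3
= 1.2677

1.2677


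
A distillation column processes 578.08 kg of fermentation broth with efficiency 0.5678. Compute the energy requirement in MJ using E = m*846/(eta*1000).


E = m * 846 / (eta * 1000)
= 578.08 * 846 / (0.5678 * 1000)
= 861.3168 MJ

861.3168 MJ


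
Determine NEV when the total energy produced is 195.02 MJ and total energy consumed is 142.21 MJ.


NEV = E_out - E_in
= 195.02 - 142.21
= 52.8100 MJ

52.8100 MJ


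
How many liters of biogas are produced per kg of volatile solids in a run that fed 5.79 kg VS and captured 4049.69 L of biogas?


Y = V / VS
= 4049.69 / 5.79
= 699.4283 L/kg VS

699.4283 L/kg VS


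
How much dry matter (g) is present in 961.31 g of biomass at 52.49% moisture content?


Wd = Ww * (1 - MC/100)
= 961.31 * (1 - 52.49/100)
= 456.7184 g

456.7184 g


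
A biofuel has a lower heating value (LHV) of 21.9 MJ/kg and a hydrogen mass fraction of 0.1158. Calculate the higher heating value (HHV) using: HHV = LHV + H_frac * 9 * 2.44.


HHV = LHV + H_frac * 9 * 2.44
= 21.9 + 0.1158 * 9 * 2.44
= 24.4430 MJ/kg

24.4430 MJ/kg


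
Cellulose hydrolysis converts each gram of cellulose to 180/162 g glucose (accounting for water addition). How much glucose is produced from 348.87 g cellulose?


glucose = cellulose * 180/162
= 348.87 * 180/162
= 387.6333 g

387.6333 g


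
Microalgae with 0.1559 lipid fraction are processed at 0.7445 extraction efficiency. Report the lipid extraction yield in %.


Y = lipid_content * extraction_eff * 100
= 0.1559 * 0.7445 * 100
= 11.6068%

11.6068%


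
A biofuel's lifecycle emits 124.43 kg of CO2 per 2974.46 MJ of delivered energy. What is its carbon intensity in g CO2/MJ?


CI = CO2 * 1000 / E
= 124.43 * 1000 / 2974.46
= 41.8328 g CO2/MJ

41.8328 g CO2/MJ


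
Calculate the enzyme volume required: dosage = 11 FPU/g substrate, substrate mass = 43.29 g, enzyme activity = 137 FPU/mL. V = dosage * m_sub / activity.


V = dosage * m_sub / activity
V = 11 * 43.29 / 137
V = 3.4758 mL

3.4758 mL


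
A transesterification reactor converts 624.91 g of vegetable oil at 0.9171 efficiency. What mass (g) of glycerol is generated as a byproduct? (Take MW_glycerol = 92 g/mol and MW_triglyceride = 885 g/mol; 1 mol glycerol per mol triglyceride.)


glycerol = oil * conv * (92/885)
= 624.91 * 0.9171 * 92 / 885
= 59.5770 g

59.5770 g


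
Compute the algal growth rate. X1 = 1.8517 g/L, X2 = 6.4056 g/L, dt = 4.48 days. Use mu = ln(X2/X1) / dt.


mu = ln(X2/X1) / dt
= ln(6.4056/1.8517) / 4.48
= 0.2770 per day

0.2770 per day


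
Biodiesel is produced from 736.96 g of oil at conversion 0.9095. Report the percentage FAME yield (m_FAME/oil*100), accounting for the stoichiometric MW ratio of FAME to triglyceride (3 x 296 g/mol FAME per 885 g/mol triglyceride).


m_FAME = oil * conv * (3 * 296 / 885) = oil * conv * (888/885)
= 736.96 * 0.9095 * 888 / 885
= 672.5372 g
Y = m_FAME / oil * 100 = conv * (888/885) * 100
= 0.9095 * 888 / 885 * 100
= 91.26%

91.26%


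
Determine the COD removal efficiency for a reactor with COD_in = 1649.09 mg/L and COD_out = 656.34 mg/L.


eta = (COD_in - COD_out) / COD_in * 100
= (1649.09 - 656.34) / 1649.09 * 100
= 60.1999%

60.1999%


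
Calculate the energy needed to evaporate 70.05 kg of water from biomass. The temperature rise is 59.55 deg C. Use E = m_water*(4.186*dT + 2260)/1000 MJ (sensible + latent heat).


E = m_water * (4.186 * dT + 2260) / 1000
= 70.05 * (4.186 * 59.55 + 2260) / 1000
= 175.7748 MJ

175.7748 MJ


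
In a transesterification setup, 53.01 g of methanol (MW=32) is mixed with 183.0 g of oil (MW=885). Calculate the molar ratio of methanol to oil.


Molar ratio = n_MeOH / n_oil = (MeOH/32) / (oil/885) = (MeOH * 885) / (32 * oil)
= (53.01 * 885) / (32 * 183.0)
= 8.0112

8.0112


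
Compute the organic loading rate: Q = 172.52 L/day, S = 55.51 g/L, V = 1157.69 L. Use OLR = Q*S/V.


OLR = Q * S / V
= 172.52 * 55.51 / 1157.69
= 8.2721 g/L/day

8.2721 g/L/day


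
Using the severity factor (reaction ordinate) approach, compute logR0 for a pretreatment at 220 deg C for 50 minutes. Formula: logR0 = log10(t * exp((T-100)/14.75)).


logR0 = log10(t * exp((T - 100) / 14.75))
= log10(50 * exp((220 - 100) / 14.75))
= 5.2322

5.2322


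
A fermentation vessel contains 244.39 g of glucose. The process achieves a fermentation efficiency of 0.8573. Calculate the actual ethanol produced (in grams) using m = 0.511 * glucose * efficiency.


Actual ethanol: m = 0.511 * 244.39 * 0.8573
m = 107.0624 g

107.0624 g


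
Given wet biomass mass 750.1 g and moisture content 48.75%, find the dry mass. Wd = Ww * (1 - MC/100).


Wd = Ww * (1 - MC/100)
= 750.1 * (1 - 48.75/100)
= 384.4262 g

384.4262 g


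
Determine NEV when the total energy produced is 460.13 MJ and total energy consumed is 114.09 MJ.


NEV = E_out - E_in
= 460.13 - 114.09
= 346.0400 MJ

346.0400 MJ


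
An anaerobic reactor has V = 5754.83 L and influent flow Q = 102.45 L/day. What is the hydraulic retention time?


HRT = V / Q
= 5754.83 / 102.45
= 56.1721 days

56.1721 days


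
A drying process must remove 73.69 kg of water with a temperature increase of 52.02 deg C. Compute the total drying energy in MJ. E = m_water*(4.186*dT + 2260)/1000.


E = m_water * (4.186 * dT + 2260) / 1000
= 73.69 * (4.186 * 52.02 + 2260) / 1000
= 182.5858 MJ

182.5858 MJ


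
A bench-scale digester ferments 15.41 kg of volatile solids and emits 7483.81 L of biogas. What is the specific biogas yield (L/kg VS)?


Y = V / VS
= 7483.81 / 15.41
= 485.6463 L/kg VS

485.6463 L/kg VS


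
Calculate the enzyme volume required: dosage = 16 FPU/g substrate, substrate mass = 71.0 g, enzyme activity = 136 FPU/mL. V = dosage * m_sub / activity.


V = dosage * m_sub / activity
V = 16 * 71.0 / 136
V = 8.3529 mL

8.3529 mL


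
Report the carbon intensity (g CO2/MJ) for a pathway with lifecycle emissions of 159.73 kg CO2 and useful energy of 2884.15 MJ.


CI = CO2 * 1000 / E
= 159.73 * 1000 / 2884.15
= 55.3820 g CO2/MJ

55.3820 g CO2/MJ


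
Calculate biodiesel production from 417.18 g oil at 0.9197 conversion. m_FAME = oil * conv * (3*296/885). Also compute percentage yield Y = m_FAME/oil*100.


m_FAME = oil * conv * (3 * 296 / 885) = oil * conv * (888/885)
= 417.18 * 0.9197 * 888 / 885
= 384.9811 g
Y = m_FAME / oil * 100 = conv * (888/885) * 100
= 0.9197 * 888 / 885 * 100
= 92.28%

384.9811 g FAME; Y = 92.28%


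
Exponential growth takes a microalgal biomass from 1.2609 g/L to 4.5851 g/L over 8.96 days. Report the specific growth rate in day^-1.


mu = ln(X2/X1) / dt
= ln(4.5851/1.2609) / 8.96
= 0.1441 per day

0.1441 per day


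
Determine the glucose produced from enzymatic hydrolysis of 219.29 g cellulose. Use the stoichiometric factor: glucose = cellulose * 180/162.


glucose = cellulose * 180/162
= 219.29 * 180/162
= 243.6556 g

243.6556 g


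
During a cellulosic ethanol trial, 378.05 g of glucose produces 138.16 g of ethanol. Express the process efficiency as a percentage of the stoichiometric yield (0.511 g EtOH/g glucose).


Fermentation efficiency = (actual / (0.511 * glucose)) * 100
= (138.16 / (0.511 * 378.05)) * 100
= 71.5175%

71.5175%


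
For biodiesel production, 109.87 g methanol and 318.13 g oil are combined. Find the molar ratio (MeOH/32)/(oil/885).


Molar ratio = n_MeOH / n_oil = (MeOH/32) / (oil/885) = (MeOH * 885) / (32 * oil)
= (109.87 * 885) / (32 * 318.13)
= 9.5514

9.5514


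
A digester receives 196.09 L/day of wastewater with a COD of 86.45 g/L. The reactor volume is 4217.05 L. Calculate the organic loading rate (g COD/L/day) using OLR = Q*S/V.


OLR = Q * S / V
= 196.09 * 86.45 / 4217.05
= 4.0199 g/L/day

4.0199 g/L/day


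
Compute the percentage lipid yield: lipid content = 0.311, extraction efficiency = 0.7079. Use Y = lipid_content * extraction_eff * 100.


Y = lipid_content * extraction_eff * 100
= 0.311 * 0.7079 * 100
= 22.0157%

22.0157%


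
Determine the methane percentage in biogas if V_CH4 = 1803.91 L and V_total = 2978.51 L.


CH4% = V_CH4 / V_total * 100
= 1803.91 / 2978.51 * 100
= 60.5642%

60.5642%


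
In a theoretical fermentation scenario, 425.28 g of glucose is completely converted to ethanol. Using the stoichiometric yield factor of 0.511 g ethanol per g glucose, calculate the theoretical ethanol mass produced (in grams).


Theoretical ethanol yield: m_EtOH = 0.511 * m_glucose
m_EtOH = 0.511 * 425.28 = 217.3181 g

217.3181 g


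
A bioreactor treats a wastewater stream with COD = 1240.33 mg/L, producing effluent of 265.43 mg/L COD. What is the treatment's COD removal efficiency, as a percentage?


eta = (COD_in - COD_out) / COD_in * 100
= (1240.33 - 265.43) / 1240.33 * 100
= 78.6000%

78.6000%


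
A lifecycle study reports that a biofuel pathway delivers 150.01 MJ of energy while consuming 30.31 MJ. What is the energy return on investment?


EROI = E_out / E_in
= 150.01 / 30.31
= 4.9492

4.9492


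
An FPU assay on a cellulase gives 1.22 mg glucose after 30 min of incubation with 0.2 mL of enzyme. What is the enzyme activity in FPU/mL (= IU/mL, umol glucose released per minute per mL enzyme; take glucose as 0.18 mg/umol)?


Activity = glucose_mg / (0.18 mg/umol * V_mL * t_min)
= 1.22 / (0.18 * 0.2 * 30)
= 1.1296 FPU/mL

1.1296 FPU/mL


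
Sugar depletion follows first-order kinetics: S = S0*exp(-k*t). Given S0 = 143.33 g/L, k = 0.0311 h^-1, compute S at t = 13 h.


S = S0 * exp(-k * t)
S = 143.33 * exp(-0.0311 * 13)
S = 95.6647 g/L

95.6647 g/L


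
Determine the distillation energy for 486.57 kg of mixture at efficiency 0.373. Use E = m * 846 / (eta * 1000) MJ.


E = m * 846 / (eta * 1000)
= 486.57 * 846 / (0.373 * 1000)
= 1103.5877 MJ

1103.5877 MJ


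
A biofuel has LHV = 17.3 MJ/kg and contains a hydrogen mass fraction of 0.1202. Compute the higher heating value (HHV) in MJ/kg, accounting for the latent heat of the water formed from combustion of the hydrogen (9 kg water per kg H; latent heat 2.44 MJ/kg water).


HHV = LHV + H_frac * 9 * 2.44
= 17.3 + 0.1202 * 9 * 2.44
= 19.9396 MJ/kg

19.9396 MJ/kg


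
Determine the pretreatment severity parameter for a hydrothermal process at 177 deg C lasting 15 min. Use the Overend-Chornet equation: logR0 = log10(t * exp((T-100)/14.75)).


logR0 = log10(t * exp((T - 100) / 14.75))
= log10(15 * exp((177 - 100) / 14.75))
= 3.4433

3.4433


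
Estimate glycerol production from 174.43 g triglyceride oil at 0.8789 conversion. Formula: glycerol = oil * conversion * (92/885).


glycerol = oil * conv * (92/885)
= 174.43 * 0.8789 * 92 / 885
= 15.9369 g

15.9369 g


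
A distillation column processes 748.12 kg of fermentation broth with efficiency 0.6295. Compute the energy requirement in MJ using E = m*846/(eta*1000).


E = m * 846 / (eta * 1000)
= 748.12 * 846 / (0.6295 * 1000)
= 1005.4162 MJ

1005.4162 MJ


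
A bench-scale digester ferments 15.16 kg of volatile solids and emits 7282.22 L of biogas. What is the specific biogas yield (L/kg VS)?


Y = V / VS
= 7282.22 / 15.16
= 480.3575 L/kg VS

480.3575 L/kg VS


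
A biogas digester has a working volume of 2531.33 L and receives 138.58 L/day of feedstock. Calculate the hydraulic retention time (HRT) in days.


HRT = V / Q
= 2531.33 / 138.58
= 18.2662 days

18.2662 days


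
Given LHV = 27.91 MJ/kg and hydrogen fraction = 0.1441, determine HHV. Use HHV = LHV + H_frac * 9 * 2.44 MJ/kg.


HHV = LHV + H_frac * 9 * 2.44
= 27.91 + 0.1441 * 9 * 2.44
= 31.0744 MJ/kg

31.0744 MJ/kg


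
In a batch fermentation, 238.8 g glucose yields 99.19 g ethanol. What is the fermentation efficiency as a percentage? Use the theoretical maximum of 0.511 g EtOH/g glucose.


Fermentation efficiency = (actual / (0.511 * glucose)) * 100
= (99.19 / (0.511 * 238.8)) * 100
= 81.2854%

81.2854%


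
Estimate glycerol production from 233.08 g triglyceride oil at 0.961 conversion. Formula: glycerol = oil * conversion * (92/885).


glycerol = oil * conv * (92/885)
= 233.08 * 0.961 * 92 / 885
= 23.2848 g

23.2848 g


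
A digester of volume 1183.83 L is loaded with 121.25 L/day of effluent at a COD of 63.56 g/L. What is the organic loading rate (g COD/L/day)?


OLR = Q * S / V
= 121.25 * 63.56 / 1183.83
= 6.5099 g/L/day

6.5099 g/L/day


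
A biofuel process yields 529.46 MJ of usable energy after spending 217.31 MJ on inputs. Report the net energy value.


NEV = E_out - E_in
= 529.46 - 217.31
= 312.1500 MJ

312.1500 MJ


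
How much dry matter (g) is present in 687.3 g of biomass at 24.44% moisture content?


Wd = Ww * (1 - MC/100)
= 687.3 * (1 - 24.44/100)
= 519.3239 g

519.3239 g


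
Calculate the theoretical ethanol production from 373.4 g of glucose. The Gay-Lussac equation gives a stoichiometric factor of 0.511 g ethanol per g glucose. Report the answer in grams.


Theoretical ethanol yield: m_EtOH = 0.511 * m_glucose
m_EtOH = 0.511 * 373.4 = 190.8074 g

190.8074 g


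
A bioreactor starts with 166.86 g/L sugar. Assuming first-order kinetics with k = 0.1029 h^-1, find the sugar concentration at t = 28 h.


S = S0 * exp(-k * t)
S = 166.86 * exp(-0.1029 * 28)
S = 9.3554 g/L

9.3554 g/L


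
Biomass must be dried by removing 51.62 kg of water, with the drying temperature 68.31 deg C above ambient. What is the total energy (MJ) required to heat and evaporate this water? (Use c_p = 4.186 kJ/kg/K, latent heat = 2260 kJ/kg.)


E = m_water * (4.186 * dT + 2260) / 1000
= 51.62 * (4.186 * 68.31 + 2260) / 1000
= 131.4217 MJ

131.4217 MJ


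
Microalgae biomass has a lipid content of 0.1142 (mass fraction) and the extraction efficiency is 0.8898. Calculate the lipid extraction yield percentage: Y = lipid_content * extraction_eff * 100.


Y = lipid_content * extraction_eff * 100
= 0.1142 * 0.8898 * 100
= 10.1615%

10.1615%


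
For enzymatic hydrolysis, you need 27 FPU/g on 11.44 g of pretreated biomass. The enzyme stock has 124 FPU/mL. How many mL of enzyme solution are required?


V = dosage * m_sub / activity
V = 27 * 11.44 / 124
V = 2.4910 mL

2.4910 mL


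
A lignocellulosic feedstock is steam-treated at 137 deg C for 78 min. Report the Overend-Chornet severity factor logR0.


logR0 = log10(t * exp((T - 100) / 14.75))
= log10(78 * exp((137 - 100) / 14.75))
= 2.9815

2.9815


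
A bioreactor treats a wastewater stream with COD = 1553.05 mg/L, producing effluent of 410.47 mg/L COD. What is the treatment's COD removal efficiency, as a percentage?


eta = (COD_in - COD_out) / COD_in * 100
= (1553.05 - 410.47) / 1553.05 * 100
= 73.5701%

73.5701%


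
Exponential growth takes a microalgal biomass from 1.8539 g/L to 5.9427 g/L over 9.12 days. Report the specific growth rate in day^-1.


mu = ln(X2/X1) / dt
= ln(5.9427/1.8539) / 9.12
= 0.1277 per day

0.1277 per day


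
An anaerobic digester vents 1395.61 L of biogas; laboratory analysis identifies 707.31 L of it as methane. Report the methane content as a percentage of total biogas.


CH4% = V_CH4 / V_total * 100
= 707.31 / 1395.61 * 100
= 50.6811%

50.6811%


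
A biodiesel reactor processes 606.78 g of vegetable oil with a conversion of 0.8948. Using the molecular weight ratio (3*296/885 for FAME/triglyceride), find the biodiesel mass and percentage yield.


m_FAME = oil * conv * (3 * 296 / 885) = oil * conv * (888/885)
= 606.78 * 0.8948 * 888 / 885
= 544.7872 g
Y = m_FAME / oil * 100 = conv * (888/885) * 100
= 0.8948 * 888 / 885 * 100
= 89.78%

544.7872 g FAME; Y = 89.78%


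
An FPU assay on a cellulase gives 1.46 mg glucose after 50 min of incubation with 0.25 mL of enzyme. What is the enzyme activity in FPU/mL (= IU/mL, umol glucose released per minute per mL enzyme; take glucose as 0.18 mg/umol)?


Activity = glucose_mg / (0.18 mg/umol * V_mL * t_min)
= 1.46 / (0.18 * 0.25 * 50)
= 0.6489 FPU/mL

0.6489 FPU/mL


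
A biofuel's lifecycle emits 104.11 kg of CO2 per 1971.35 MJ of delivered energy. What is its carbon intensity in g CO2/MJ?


CI = CO2 * 1000 / E
= 104.11 * 1000 / 1971.35
= 52.8115 g CO2/MJ

52.8115 g CO2/MJ


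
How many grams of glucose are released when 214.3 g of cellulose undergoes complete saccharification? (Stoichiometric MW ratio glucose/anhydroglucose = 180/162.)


glucose = cellulose * 180/162
= 214.3 * 180/162
= 238.1111 g

238.1111 g


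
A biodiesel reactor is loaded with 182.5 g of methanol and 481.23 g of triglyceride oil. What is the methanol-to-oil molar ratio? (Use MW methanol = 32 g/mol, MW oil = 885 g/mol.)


Molar ratio = n_MeOH / n_oil = (MeOH/32) / (oil/885) = (MeOH * 885) / (32 * oil)
= (182.5 * 885) / (32 * 481.23)
= 10.4883

10.4883


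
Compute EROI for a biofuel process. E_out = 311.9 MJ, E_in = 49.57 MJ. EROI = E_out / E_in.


EROI = E_out / E_in
= 311.9 / 49.57
= 6.2921

6.2921


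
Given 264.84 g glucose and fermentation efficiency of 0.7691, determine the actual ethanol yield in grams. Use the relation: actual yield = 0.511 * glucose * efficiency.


Actual ethanol: m = 0.511 * 264.84 * 0.7691
m = 104.0848 g

104.0848 g


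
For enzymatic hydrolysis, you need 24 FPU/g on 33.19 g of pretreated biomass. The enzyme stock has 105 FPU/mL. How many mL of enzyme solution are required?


V = dosage * m_sub / activity
V = 24 * 33.19 / 105
V = 7.5863 mL

7.5863 mL


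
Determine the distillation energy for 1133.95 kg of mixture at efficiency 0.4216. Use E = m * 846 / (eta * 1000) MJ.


E = m * 846 / (eta * 1000)
= 1133.95 * 846 / (0.4216 * 1000)
= 2275.4310 MJ

2275.4310 MJ


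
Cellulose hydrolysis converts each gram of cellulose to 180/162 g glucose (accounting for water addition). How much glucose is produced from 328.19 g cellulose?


glucose = cellulose * 180/162
= 328.19 * 180/162
= 364.6556 g

364.6556 g


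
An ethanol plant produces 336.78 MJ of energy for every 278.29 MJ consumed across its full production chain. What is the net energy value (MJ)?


NEV = E_out - E_in
= 336.78 - 278.29
= 58.4900 MJ

58.4900 MJ


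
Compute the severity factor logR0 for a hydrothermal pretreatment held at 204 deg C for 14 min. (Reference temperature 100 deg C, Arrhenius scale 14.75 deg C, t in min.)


logR0 = log10(t * exp((T - 100) / 14.75))
= log10(14 * exp((204 - 100) / 14.75))
= 4.2083

4.2083


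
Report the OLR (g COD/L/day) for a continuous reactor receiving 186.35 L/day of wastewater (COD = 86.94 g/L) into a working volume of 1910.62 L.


OLR = Q * S / V
= 186.35 * 86.94 / 1910.62
= 8.4796 g/L/day

8.4796 g/L/day


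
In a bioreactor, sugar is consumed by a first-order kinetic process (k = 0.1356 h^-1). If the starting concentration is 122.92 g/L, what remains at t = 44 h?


S = S0 * exp(-k * t)
S = 122.92 * exp(-0.1356 * 44)
S = 0.3151 g/L

0.3151 g/L


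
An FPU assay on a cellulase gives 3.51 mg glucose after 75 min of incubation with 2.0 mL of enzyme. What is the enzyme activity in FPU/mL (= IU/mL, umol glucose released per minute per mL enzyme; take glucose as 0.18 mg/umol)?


Activity = glucose_mg / (0.18 mg/umol * V_mL * t_min)
= 3.51 / (0.18 * 2.0 * 75)
= 0.1300 FPU/mL

0.1300 FPU/mL


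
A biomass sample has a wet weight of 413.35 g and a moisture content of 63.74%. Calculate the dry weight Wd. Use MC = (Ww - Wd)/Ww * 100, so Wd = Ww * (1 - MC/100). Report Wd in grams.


Wd = Ww * (1 - MC/100)
= 413.35 * (1 - 63.74/100)
= 149.8807 g

149.8807 g


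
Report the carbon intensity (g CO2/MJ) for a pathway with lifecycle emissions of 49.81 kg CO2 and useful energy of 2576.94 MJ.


CI = CO2 * 1000 / E
= 49.81 * 1000 / 2576.94
= 19.3291 g CO2/MJ

19.3291 g CO2/MJ


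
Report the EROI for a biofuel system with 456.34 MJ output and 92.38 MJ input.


EROI = E_out / E_in
= 456.34 / 92.38
= 4.9398

4.9398


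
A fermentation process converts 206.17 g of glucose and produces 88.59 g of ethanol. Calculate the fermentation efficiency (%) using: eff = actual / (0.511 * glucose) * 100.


Fermentation efficiency = (actual / (0.511 * glucose)) * 100
= (88.59 / (0.511 * 206.17)) * 100
= 84.0888%

84.0888%


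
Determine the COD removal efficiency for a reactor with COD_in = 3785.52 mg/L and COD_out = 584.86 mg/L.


eta = (COD_in - COD_out) / COD_in * 100
= (3785.52 - 584.86) / 3785.52 * 100
= 84.5501%

84.5501%


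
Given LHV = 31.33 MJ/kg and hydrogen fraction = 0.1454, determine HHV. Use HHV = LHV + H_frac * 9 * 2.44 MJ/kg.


HHV = LHV + H_frac * 9 * 2.44
= 31.33 + 0.1454 * 9 * 2.44
= 34.5230 MJ/kg

34.5230 MJ/kg


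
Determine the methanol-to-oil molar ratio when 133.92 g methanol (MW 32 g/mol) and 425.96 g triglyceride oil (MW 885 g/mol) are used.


Molar ratio = n_MeOH / n_oil = (MeOH/32) / (oil/885) = (MeOH * 885) / (32 * oil)
= (133.92 * 885) / (32 * 425.96)
= 8.6950

8.6950


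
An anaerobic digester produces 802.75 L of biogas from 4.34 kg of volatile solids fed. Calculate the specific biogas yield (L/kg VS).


Y = V / VS
= 802.75 / 4.34
= 184.9654 L/kg VS

184.9654 L/kg VS


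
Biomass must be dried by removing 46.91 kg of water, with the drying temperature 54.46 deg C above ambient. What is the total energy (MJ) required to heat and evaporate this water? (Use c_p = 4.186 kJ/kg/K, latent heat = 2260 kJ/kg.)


E = m_water * (4.186 * dT + 2260) / 1000
= 46.91 * (4.186 * 54.46 + 2260) / 1000
= 116.7107 MJ

116.7107 MJ


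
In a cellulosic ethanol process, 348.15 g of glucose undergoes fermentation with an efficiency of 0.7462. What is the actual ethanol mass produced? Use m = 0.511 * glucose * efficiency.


Actual ethanol: m = 0.511 * 348.15 * 0.7462
m = 132.7524 g

132.7524 g


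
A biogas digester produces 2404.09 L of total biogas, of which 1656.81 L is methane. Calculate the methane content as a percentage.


CH4% = V_CH4 / V_total * 100
= 1656.81 / 2404.09 * 100
= 68.9163%

68.9163%


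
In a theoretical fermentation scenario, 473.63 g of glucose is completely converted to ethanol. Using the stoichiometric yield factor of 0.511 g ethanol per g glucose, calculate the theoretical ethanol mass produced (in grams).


Theoretical ethanol yield: m_EtOH = 0.511 * m_glucose
m_EtOH = 0.511 * 473.63 = 242.0249 g

242.0249 g


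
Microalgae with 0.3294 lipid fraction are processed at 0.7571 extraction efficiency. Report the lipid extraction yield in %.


Y = lipid_content * extraction_eff * 100
= 0.3294 * 0.7571 * 100
= 24.9389%

24.9389%


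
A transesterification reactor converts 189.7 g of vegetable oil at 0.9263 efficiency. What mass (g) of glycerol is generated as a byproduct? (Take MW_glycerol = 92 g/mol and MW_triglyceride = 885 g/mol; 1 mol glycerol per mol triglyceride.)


glycerol = oil * conv * (92/885)
= 189.7 * 0.9263 * 92 / 885
= 18.2668 g

18.2668 g


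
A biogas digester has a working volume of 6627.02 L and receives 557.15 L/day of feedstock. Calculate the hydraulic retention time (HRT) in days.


HRT = V / Q
= 6627.02 / 557.15
= 11.8945 days

11.8945 days


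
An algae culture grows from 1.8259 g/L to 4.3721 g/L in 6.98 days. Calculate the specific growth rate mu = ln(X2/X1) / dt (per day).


mu = ln(X2/X1) / dt
= ln(4.3721/1.8259) / 6.98
= 0.1251 per day

0.1251 per day


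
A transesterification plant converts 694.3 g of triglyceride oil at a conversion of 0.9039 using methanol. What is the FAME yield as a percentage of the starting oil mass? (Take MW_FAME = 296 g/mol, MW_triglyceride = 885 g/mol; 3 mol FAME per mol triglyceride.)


m_FAME = oil * conv * (3 * 296 / 885) = oil * conv * (888/885)
= 694.3 * 0.9039 * 888 / 885
= 629.7052 g
Y = m_FAME / oil * 100 = conv * (888/885) * 100
= 0.9039 * 888 / 885 * 100
= 90.70%

90.70%


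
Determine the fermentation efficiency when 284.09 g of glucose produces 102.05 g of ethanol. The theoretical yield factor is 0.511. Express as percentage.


Fermentation efficiency = (actual / (0.511 * glucose)) * 100
= (102.05 / (0.511 * 284.09)) * 100
= 70.2969%

70.2969%


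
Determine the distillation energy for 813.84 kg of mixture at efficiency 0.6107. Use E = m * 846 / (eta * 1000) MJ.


E = m * 846 / (eta * 1000)
= 813.84 * 846 / (0.6107 * 1000)
= 1127.4089 MJ

1127.4089 MJ


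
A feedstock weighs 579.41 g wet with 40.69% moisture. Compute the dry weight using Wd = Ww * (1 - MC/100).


Wd = Ww * (1 - MC/100)
= 579.41 * (1 - 40.69/100)
= 343.6481 g

343.6481 g


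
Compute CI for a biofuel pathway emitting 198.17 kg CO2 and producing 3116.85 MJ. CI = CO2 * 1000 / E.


CI = CO2 * 1000 / E
= 198.17 * 1000 / 3116.85
= 63.5802 g CO2/MJ

63.5802 g CO2/MJ


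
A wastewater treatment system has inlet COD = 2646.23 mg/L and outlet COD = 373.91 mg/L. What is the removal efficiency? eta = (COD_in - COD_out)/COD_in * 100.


eta = (COD_in - COD_out) / COD_in * 100
= (2646.23 - 373.91) / 2646.23 * 100
= 85.8701%

85.8701%


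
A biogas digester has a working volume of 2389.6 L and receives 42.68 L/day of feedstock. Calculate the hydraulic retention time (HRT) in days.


HRT = V / Q
= 2389.6 / 42.68
= 55.9888 days

55.9888 days


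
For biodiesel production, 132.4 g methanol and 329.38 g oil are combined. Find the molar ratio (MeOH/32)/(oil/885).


Molar ratio = n_MeOH / n_oil = (MeOH/32) / (oil/885) = (MeOH * 885) / (32 * oil)
= (132.4 * 885) / (32 * 329.38)
= 11.1169

11.1169


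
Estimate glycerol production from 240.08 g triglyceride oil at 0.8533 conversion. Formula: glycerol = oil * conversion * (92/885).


glycerol = oil * conv * (92/885)
= 240.08 * 0.8533 * 92 / 885
= 21.2962 g

21.2962 g


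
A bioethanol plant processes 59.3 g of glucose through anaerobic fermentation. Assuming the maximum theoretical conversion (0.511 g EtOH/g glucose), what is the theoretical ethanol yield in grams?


Theoretical ethanol yield: m_EtOH = 0.511 * m_glucose
m_EtOH = 0.511 * 59.3 = 30.3023 g

30.3023 g


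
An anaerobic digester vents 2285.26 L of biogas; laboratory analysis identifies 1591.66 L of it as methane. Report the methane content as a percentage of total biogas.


CH4% = V_CH4 / V_total * 100
= 1591.66 / 2285.26 * 100
= 69.6490%

69.6490%


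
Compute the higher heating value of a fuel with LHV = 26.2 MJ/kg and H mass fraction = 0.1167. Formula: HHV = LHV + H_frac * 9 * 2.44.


HHV = LHV + H_frac * 9 * 2.44
= 26.2 + 0.1167 * 9 * 2.44
= 28.7627 MJ/kg

28.7627 MJ/kg


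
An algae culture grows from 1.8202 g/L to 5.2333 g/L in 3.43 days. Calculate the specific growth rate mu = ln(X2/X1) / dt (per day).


mu = ln(X2/X1) / dt
= ln(5.2333/1.8202) / 3.43
= 0.3079 per day

0.3079 per day


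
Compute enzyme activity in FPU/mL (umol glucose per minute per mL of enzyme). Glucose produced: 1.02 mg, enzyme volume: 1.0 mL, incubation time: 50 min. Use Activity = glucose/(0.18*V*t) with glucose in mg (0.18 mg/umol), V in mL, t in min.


Activity = glucose_mg / (0.18 mg/umol * V_mL * t_min)
= 1.02 / (0.18 * 1.0 * 50)
= 0.1133 FPU/mL

0.1133 FPU/mL


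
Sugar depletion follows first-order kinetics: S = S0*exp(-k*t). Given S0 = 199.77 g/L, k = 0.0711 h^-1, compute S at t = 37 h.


S = S0 * exp(-k * t)
S = 199.77 * exp(-0.0711 * 37)
S = 14.3890 g/L

14.3890 g/L


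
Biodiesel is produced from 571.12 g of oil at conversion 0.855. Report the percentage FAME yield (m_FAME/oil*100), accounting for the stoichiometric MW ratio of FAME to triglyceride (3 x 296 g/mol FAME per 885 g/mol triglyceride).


m_FAME = oil * conv * (3 * 296 / 885) = oil * conv * (888/885)
= 571.12 * 0.855 * 888 / 885
= 489.9629 g
Y = m_FAME / oil * 100 = conv * (888/885) * 100
= 0.855 * 888 / 885 * 100
= 85.79%

85.79%


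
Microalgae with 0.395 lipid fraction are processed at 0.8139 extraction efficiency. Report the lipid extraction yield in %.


Y = lipid_content * extraction_eff * 100
= 0.395 * 0.8139 * 100
= 32.1491%

32.1491%


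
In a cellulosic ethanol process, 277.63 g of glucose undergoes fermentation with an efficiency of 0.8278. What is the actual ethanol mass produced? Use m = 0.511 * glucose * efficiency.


Actual ethanol: m = 0.511 * 277.63 * 0.8278
m = 117.4391 g

117.4391 g


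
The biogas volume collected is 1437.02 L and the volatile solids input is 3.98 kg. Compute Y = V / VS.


Y = V / VS
= 1437.02 / 3.98
= 361.0603 L/kg VS

361.0603 L/kg VS


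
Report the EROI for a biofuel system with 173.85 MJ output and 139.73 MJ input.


EROI = E_out / E_in
= 173.85 / 139.73
= 1.2442

1.2442


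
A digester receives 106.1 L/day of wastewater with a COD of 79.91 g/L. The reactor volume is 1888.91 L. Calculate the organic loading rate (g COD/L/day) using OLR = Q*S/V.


OLR = Q * S / V
= 106.1 * 79.91 / 1888.91
= 4.4885 g/L/day

4.4885 g/L/day


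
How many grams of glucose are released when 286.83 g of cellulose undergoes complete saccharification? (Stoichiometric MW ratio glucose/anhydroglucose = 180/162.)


glucose = cellulose * 180/162
= 286.83 * 180/162
= 318.7000 g

318.7000 g


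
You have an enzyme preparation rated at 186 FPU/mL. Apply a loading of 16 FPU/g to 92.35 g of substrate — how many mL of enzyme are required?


V = dosage * m_sub / activity
V = 16 * 92.35 / 186
V = 7.9441 mL

7.9441 mL


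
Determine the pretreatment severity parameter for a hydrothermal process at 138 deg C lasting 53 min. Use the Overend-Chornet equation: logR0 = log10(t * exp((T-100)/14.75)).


logR0 = log10(t * exp((T - 100) / 14.75))
= log10(53 * exp((138 - 100) / 14.75))
= 2.8431

2.8431


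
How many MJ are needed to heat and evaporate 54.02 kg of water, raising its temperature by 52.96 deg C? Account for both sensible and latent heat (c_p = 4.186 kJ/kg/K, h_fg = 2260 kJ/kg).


E = m_water * (4.186 * dT + 2260) / 1000
= 54.02 * (4.186 * 52.96 + 2260) / 1000
= 134.0609 MJ

134.0609 MJ


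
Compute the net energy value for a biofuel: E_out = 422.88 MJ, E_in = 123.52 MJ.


NEV = E_out - E_in
= 422.88 - 123.52
= 299.3600 MJ

299.3600 MJ


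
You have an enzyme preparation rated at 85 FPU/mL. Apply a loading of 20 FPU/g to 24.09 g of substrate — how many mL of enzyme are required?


V = dosage * m_sub / activity
V = 20 * 24.09 / 85
V = 5.6682 mL

5.6682 mL


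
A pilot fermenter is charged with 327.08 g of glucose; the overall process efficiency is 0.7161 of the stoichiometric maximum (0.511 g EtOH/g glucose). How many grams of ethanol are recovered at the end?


Actual ethanol: m = 0.511 * 327.08 * 0.7161
m = 119.6874 g

119.6874 g


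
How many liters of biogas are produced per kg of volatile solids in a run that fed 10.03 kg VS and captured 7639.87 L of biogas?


Y = V / VS
= 7639.87 / 10.03
= 761.7019 L/kg VS

761.7019 L/kg VS


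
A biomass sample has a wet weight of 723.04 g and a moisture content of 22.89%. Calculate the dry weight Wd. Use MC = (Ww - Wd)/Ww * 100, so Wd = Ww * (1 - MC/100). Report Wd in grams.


Wd = Ww * (1 - MC/100)
= 723.04 * (1 - 22.89/100)
= 557.5361 g

557.5361 g


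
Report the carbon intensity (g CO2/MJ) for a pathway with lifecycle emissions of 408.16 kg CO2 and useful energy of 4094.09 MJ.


CI = CO2 * 1000 / E
= 408.16 * 1000 / 4094.09
= 99.6949 g CO2/MJ

99.6949 g CO2/MJ


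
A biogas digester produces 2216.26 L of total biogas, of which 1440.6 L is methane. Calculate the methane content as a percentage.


CH4% = V_CH4 / V_total * 100
= 1440.6 / 2216.26 * 100
= 65.0014%

65.0014%


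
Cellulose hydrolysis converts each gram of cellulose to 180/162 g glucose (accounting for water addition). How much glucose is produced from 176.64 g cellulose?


glucose = cellulose * 180/162
= 176.64 * 180/162
= 196.2667 g

196.2667 g
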